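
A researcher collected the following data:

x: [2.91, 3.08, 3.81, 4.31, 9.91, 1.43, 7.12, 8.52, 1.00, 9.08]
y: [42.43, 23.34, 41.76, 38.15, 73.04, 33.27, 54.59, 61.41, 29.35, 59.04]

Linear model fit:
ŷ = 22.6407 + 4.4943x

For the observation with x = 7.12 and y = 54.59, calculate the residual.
Residual = -0.0501

The residual is the difference between the actual value and the predicted value:

Residual = y - ŷ

Step 1: Calculate predicted value
ŷ = 22.6407 + 4.4943 × 7.12
ŷ = 54.6401

Step 2: Calculate residual
Residual = 54.59 - 54.6401
Residual = -0.0501

The residual is negative, so the observed y = 54.59 sits below the regression line (the line overestimates it by 0.0501).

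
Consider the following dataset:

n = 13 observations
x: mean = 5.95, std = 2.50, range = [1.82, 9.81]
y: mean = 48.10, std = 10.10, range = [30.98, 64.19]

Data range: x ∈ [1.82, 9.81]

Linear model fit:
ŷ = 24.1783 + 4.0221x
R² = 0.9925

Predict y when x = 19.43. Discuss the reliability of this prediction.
ŷ = 102.3277 (extrapolation — x = 19.43 lies outside [1.82, 9.81], so reliability is low).

Prediction calculation:
ŷ = 24.1783 + 4.0221 × 19.43
ŷ = 102.3277

Reliability:
- Data range: x ∈ [1.82, 9.81]
- Prediction point: x = 19.43 is 9.62 units above the observed range → this is EXTRAPOLATION, not interpolation

Why that matters here:
- Real relationships often flatten, saturate, or turn nonlinear at extremes
- R² describes fit only over the sampled x values; it says nothing about behaviour beyond them
- The linear relationship may not hold outside the observed range

A defensible statement: 'if the linear trend continued to x = 19.43, y would be about 102.3277' — the premise is untested.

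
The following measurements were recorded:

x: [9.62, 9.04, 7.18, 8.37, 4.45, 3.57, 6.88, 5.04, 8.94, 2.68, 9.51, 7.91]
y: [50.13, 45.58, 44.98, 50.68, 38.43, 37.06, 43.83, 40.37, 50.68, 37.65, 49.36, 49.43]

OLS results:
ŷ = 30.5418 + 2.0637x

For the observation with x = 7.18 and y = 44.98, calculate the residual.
Residual = -0.3792

The residual is the difference between the actual value and the predicted value:

Residual = y - ŷ

Step 1: Calculate predicted value
ŷ = 30.5418 + 2.0637 × 7.18
ŷ = 45.3592

Step 2: Calculate residual
Residual = 44.98 - 45.3592
Residual = -0.3792

The residual is negative, so the observed y = 44.98 sits below the regression line (the line overestimates it by 0.3792).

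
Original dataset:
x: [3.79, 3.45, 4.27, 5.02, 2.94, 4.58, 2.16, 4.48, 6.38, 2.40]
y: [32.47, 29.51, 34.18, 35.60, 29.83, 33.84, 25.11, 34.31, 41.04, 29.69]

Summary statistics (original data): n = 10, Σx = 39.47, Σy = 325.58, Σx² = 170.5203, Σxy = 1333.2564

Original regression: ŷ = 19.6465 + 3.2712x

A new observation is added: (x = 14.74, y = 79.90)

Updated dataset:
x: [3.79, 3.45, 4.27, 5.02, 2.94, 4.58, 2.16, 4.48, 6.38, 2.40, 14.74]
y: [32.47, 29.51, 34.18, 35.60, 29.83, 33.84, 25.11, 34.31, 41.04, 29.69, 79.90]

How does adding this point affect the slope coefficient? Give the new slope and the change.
Adding the point moves β₁ from 3.2712 to 4.2502, i.e. it increases by 0.9790 (+29.9%).

x = 14.74 lies well outside the original x-range [2.16, 6.38] (x̄ ≈ 3.95), so this observation has high leverage and can move the slope substantially.

Step 1: Update the sums with the new point (n goes from 10 to 11)
Σx  = 39.47 + 14.74 = 54.21
Σy  = 325.58 + 79.90 = 405.48
Σx² = 170.5203 + 14.74² = 170.5203 + 217.2676 = 387.7879
Σxy = 1333.2564 + 14.74×79.90 = 1333.2564 + 1177.7260 = 2510.9824

Step 2: Recompute the slope with b₁ = (nΣxy − ΣxΣy) / (nΣx² − (Σx)²)
Numerator   = 11×2510.9824 − 54.21×405.48 = 27620.8064 − 21981.0708 = 5639.7356
Denominator = 11×387.7879 − 54.21² = 4265.6669 − 2938.7241 = 1326.9428
b₁(new) = 5639.7356 / 1326.9428 = 4.2502

(Same formula on the original sums: (10×1333.2564 − 39.47×325.58) / (10×170.5203 − 39.47²) = 481.9214 / 147.3221 = 3.2712, matching the given fit.)

Step 3: Change in slope
Δβ₁ = 4.2502 − 3.2712 = +0.9790
Relative change = +0.9790 / 3.2712 × 100% = +29.9%
→ the slope increases when the point is added.

A high-leverage point only changes the slope if it is off the original line; here y = 79.90 is above the original trend, so the slope increases.
In practice: investigate whether it comes from the same population as the rest of the sample; check such a point for data-entry or measurement error.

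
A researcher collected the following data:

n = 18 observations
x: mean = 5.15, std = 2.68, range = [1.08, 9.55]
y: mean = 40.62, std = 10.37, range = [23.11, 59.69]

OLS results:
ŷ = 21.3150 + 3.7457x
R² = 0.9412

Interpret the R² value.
About 94.12% of the variability in y is accounted for by the regression on x (R² = 0.9412) — a strong linear fit.

The coefficient of determination R² is the fraction of the total variation in y that the fitted line accounts for.

Here R² = 0.9412:
- Explained: 94.12% of the variation in y
- Unexplained (residual): 100% − 94.12% = 5.88%
- Rule of thumb (below 0.3 weak; 0.3 to below 0.7 moderate; 0.7 and above strong) → strong

Note: R² says nothing about causation, and a high R² does not by itself mean the linear form is appropriate — check the residuals.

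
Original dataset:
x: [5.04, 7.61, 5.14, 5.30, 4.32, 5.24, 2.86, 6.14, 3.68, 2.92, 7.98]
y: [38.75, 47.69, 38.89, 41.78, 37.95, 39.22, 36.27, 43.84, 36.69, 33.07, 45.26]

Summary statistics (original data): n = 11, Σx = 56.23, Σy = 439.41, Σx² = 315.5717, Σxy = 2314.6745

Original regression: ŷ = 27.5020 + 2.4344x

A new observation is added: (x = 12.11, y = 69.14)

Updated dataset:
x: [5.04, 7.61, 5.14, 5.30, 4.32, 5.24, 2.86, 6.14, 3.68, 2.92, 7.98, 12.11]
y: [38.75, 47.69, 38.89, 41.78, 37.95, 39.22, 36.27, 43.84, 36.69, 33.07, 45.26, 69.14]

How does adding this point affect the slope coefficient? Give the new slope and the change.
New slope β₁ = 3.5023 versus 2.4344 before: a change of +1.0679 (+43.9%).

x = 12.11 lies well outside the original x-range [2.86, 7.98] (x̄ ≈ 5.11), so this observation has high leverage and can move the slope substantially.

Step 1: Update the sums with the new point (n goes from 11 to 12)
Σx  = 56.23 + 12.11 = 68.34
Σy  = 439.41 + 69.14 = 508.55
Σx² = 315.5717 + 12.11² = 315.5717 + 146.6521 = 462.2238
Σxy = 2314.6745 + 12.11×69.14 = 2314.6745 + 837.2854 = 3151.9599

Step 2: Recompute the slope with b₁ = (nΣxy − ΣxΣy) / (nΣx² − (Σx)²)
Numerator   = 12×3151.9599 − 68.34×508.55 = 37823.5188 − 34754.3070 = 3069.2118
Denominator = 12×462.2238 − 68.34² = 5546.6856 − 4670.3556 = 876.3300
b₁(new) = 3069.2118 / 876.3300 = 3.5023

(Same formula on the original sums: (11×2314.6745 − 56.23×439.41) / (11×315.5717 − 56.23²) = 753.3952 / 309.4758 = 2.4344, matching the given fit.)

Step 3: Change in slope
Δβ₁ = 3.5023 − 2.4344 = +1.0679
Relative change = +1.0679 / 2.4344 × 100% = +43.9%
→ the slope increases when the point is added.

A high-leverage point only changes the slope if it is off the original line; here y = 69.14 is above the original trend, so the slope increases.
In practice: refit with and without it and report both if conclusions differ; investigate whether it comes from the same population as the rest of the sample.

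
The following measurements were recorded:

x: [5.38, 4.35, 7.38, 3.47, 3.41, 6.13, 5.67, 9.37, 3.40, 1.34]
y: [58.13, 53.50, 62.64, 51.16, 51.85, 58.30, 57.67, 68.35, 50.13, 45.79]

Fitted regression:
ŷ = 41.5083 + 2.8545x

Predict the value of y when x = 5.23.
ŷ = 56.4373

x = 5.23 lies inside the observed range [1.34, 9.37], so the fitted equation applies directly:

ŷ = 41.5083 + 2.8545 × 5.23
ŷ = 41.5083 + 14.9290
ŷ = 56.4373

This is a point prediction; actual observations scatter around it by roughly the residual standard deviation.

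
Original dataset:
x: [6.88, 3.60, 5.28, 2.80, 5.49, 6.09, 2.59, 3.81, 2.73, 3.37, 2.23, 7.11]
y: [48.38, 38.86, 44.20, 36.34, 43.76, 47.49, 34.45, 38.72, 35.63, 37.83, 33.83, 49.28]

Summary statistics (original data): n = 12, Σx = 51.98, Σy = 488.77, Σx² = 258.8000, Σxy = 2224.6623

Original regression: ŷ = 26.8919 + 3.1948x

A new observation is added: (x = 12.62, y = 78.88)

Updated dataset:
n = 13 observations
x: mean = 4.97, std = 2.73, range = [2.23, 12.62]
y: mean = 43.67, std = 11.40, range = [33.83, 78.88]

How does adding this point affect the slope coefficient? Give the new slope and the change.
The slope changes from 3.1948 to 4.1147 (change of +0.9199, or +28.8%).

x = 12.62 lies well outside the original x-range [2.23, 7.11] (x̄ ≈ 4.33), so this observation has high leverage and can move the slope substantially.

Step 1: Update the sums with the new point (n goes from 12 to 13)
Σx  = 51.98 + 12.62 = 64.60
Σy  = 488.77 + 78.88 = 567.65
Σx² = 258.8000 + 12.62² = 258.8000 + 159.2644 = 418.0644
Σxy = 2224.6623 + 12.62×78.88 = 2224.6623 + 995.4656 = 3220.1279

Step 2: Recompute the slope with b₁ = (nΣxy − ΣxΣy) / (nΣx² − (Σx)²)
Numerator   = 13×3220.1279 − 64.60×567.65 = 41861.6627 − 36670.1900 = 5191.4727
Denominator = 13×418.0644 − 64.60² = 5434.8372 − 4173.1600 = 1261.6772
b₁(new) = 5191.4727 / 1261.6772 = 4.1147

(Same formula on the original sums: (12×2224.6623 − 51.98×488.77) / (12×258.8000 − 51.98²) = 1289.6830 / 403.6796 = 3.1948, matching the given fit.)

Step 3: Change in slope
Δβ₁ = 4.1147 − 3.1948 = +0.9199
Relative change = +0.9199 / 3.1948 × 100% = +28.8%
→ the slope increases when the point is added.

A high-leverage point only changes the slope if it is off the original line; here y = 78.88 is above the original trend, so the slope increases.
In practice: investigate whether it comes from the same population as the rest of the sample; check such a point for data-entry or measurement error.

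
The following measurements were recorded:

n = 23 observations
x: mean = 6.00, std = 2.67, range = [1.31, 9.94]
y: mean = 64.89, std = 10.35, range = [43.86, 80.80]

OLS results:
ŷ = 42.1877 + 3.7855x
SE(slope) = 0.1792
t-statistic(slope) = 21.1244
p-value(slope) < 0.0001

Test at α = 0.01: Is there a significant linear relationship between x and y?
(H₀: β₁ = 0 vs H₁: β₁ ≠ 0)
Since p-value < 0.0001 < α = 0.01, reject H₀ — the slope is significantly different from 0.

Hypothesis test for the slope coefficient:

H₀: β₁ = 0 (no linear relationship)
H₁: β₁ ≠ 0 (linear relationship exists)

Test statistic: t = β̂₁ / SE(β̂₁) = 3.7855 / 0.1792 = 21.1244

p < 0.0001: how often a slope estimate this far from 0 (in SE units) would arise by chance if β₁ were truly 0.

Decision rule: reject H₀ if p-value < α.
p-value < 0.0001 < α = 0.01 → reject H₀.

Conclusion: the linear association between x and y is significant at the 1% level.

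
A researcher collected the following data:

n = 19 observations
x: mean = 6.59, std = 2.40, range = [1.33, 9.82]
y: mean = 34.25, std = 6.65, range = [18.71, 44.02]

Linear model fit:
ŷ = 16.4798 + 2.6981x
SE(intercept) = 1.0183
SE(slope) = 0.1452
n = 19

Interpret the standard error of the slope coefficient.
SE(slope) = 0.1452 measures the uncertainty in the estimated slope. The coefficient is estimated precisely (SE/|β̂₁| = 5.4%).

SE(β̂₁) = 0.1452 says: if we drew many samples of n = 19 from the same population and refit each time, the fitted slopes would scatter with a standard deviation of roughly 0.1452 around the true β₁.

Relative precision:
- SE / |β̂₁| = 0.1452 / 2.6981 = 5.4%
- Rule of thumb (under 20%: precise; 20% to under 50%: moderately precise; 50% or more: imprecise) → precise

Link to interval estimation: a confidence interval for β₁ is β̂₁ ± t* × 0.1452, so SE sets the half-width per unit of t*.

What drives SE(β̂₁): wider spread of x values → smaller SE; larger n (here n = 19) → smaller SE.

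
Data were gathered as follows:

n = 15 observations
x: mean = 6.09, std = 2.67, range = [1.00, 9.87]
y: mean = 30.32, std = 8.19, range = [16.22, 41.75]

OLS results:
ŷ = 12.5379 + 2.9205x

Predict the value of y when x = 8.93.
ŷ = 38.6180

Plug x = 8.93 into the fitted line:

ŷ = 12.5379 + 2.9205 × 8.93
ŷ = 12.5379 + 26.0801
ŷ = 38.6180

This is the fitted mean response at that x — an individual observation would come with a wider prediction interval.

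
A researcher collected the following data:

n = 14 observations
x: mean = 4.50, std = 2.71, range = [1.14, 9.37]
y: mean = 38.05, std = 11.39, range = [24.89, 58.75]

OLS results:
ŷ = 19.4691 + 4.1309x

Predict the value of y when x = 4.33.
ŷ = 37.3559

To predict y for x = 4.33, substitute into the regression equation:

ŷ = 19.4691 + 4.1309 × 4.33
ŷ = 19.4691 + 17.8868
ŷ = 37.3559

This is the fitted mean response at that x — an individual observation would come with a wider prediction interval.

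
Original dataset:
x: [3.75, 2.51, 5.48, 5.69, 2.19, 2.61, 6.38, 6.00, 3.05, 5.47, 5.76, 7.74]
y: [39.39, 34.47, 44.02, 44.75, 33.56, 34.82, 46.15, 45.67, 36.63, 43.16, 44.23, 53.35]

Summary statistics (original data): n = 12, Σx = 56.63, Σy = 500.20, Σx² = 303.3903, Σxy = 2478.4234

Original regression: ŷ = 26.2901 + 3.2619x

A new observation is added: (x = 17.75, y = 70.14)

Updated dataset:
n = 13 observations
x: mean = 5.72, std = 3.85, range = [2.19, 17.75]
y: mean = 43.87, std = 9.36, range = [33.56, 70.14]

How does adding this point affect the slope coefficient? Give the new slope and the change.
The slope changes from 3.2619 to 2.3858 (change of -0.8761, or -26.9%).

The new point has HIGH LEVERAGE: x = 17.75 is far from the original mean x̄ = 56.63/12 ≈ 4.72 (original range [2.19, 7.74]).

Step 1: Update the sums with the new point (n goes from 12 to 13)
Σx  = 56.63 + 17.75 = 74.38
Σy  = 500.20 + 70.14 = 570.34
Σx² = 303.3903 + 17.75² = 303.3903 + 315.0625 = 618.4528
Σxy = 2478.4234 + 17.75×70.14 = 2478.4234 + 1244.9850 = 3723.4084

Step 2: Recompute the slope with b₁ = (nΣxy − ΣxΣy) / (nΣx² − (Σx)²)
Numerator   = 13×3723.4084 − 74.38×570.34 = 48404.3092 − 42421.8892 = 5982.4200
Denominator = 13×618.4528 − 74.38² = 8039.8864 − 5532.3844 = 2507.5020
b₁(new) = 5982.4200 / 2507.5020 = 2.3858

(Same formula on the original sums: (12×2478.4234 − 56.63×500.20) / (12×303.3903 − 56.63²) = 1414.7548 / 433.7267 = 3.2619, matching the given fit.)

Step 3: Change in slope
Δβ₁ = 2.3858 − 3.2619 = -0.8761
Relative change = -0.8761 / 3.2619 × 100% = -26.9%
→ the slope decreases when the point is added.

Because the point sits below the extension of the original line at a high-leverage x, it tilts the fit down.
In practice: check such a point for data-entry or measurement error; examine leverage (hᵢ) and Cook's distance rather than deleting it automatically.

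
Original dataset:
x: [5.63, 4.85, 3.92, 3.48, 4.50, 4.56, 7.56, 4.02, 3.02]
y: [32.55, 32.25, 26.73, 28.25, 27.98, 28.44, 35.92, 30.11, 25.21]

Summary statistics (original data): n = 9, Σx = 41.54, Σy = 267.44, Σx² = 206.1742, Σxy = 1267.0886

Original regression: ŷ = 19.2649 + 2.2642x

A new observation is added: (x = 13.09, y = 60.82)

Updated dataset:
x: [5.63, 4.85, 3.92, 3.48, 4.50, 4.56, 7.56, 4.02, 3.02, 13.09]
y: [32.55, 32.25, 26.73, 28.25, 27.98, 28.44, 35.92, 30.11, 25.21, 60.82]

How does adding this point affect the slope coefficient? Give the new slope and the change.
The slope changes from 2.2642 to 3.4135 (change of +1.1493, or +50.8%).

x = 13.09 lies well outside the original x-range [3.02, 7.56] (x̄ ≈ 4.62), so this observation has high leverage and can move the slope substantially.

Step 1: Update the sums with the new point (n goes from 9 to 10)
Σx  = 41.54 + 13.09 = 54.63
Σy  = 267.44 + 60.82 = 328.26
Σx² = 206.1742 + 13.09² = 206.1742 + 171.3481 = 377.5223
Σxy = 1267.0886 + 13.09×60.82 = 1267.0886 + 796.1338 = 2063.2224

Step 2: Recompute the slope with b₁ = (nΣxy − ΣxΣy) / (nΣx² − (Σx)²)
Numerator   = 10×2063.2224 − 54.63×328.26 = 20632.2240 − 17932.8438 = 2699.3802
Denominator = 10×377.5223 − 54.63² = 3775.2230 − 2984.4369 = 790.7861
b₁(new) = 2699.3802 / 790.7861 = 3.4135

(Same formula on the original sums: (9×1267.0886 − 41.54×267.44) / (9×206.1742 − 41.54²) = 294.3398 / 129.9962 = 2.2642, matching the given fit.)

Step 3: Change in slope
Δβ₁ = 3.4135 − 2.2642 = +1.1493
Relative change = +1.1493 / 2.2642 × 100% = +50.8%
→ the slope increases when the point is added.

Because the point sits above the extension of the original line at a high-leverage x, it tilts the fit up.
In practice: check such a point for data-entry or measurement error.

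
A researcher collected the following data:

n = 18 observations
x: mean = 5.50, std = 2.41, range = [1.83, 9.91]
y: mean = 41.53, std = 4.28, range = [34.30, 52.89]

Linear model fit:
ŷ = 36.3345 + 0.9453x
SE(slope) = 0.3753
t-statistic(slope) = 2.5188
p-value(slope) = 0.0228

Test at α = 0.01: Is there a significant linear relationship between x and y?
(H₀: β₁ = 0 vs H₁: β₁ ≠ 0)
Fail to reject H₀: p-value = 0.0228 ≥ α = 0.01. The linear relationship is not significant at the 1% level.

Hypothesis test for the slope coefficient:

H₀: β₁ = 0 (no linear relationship)
H₁: β₁ ≠ 0 (linear relationship exists)

Test statistic: t = β̂₁ / SE(β̂₁) = 0.9453 / 0.3753 = 2.5188

p = 0.0228: how often a slope estimate this far from 0 (in SE units) would arise by chance if β₁ were truly 0.

Decision rule: reject H₀ if p-value < α.
p-value = 0.0228 ≥ α = 0.01 → fail to reject H₀.

Conclusion: the linear association between x and y is not significant at the 1% level.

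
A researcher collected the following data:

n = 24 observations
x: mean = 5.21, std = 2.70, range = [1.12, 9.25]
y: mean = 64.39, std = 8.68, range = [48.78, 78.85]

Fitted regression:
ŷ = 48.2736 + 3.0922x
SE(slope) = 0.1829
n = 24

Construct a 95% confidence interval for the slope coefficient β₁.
The 95% CI for β₁ is (2.7129, 3.4715)

Confidence interval for the slope:

The 95% CI for β₁ is: β̂₁ ± t*(α/2, n-2) × SE(β̂₁)

Step 1: Find critical t-value
- Confidence level = 0.95
- Degrees of freedom = n - 2 = 24 - 2 = 22
- t*(α/2, 22) = 2.0739

Step 2: Calculate margin of error
Margin = 2.0739 × 0.1829 = 0.3793

Step 3: Construct interval
CI = 3.0922 ± 0.3793
CI = (2.7129, 3.4715)

Interpretation: We are 95% confident that the true slope β₁ lies between 2.7129 and 3.4715.
Since 0 is outside the interval, a two-sided test at α = 0.05 would reject H₀: β₁ = 0.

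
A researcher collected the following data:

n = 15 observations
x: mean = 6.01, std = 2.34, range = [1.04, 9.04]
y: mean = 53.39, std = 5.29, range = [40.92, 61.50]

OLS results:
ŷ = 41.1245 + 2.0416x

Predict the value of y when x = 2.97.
ŷ = 47.1881

To predict y for x = 2.97, substitute into the regression equation:

ŷ = 41.1245 + 2.0416 × 2.97
ŷ = 41.1245 + 6.0636
ŷ = 47.1881

This is the fitted mean response at that x — an individual observation would come with a wider prediction interval.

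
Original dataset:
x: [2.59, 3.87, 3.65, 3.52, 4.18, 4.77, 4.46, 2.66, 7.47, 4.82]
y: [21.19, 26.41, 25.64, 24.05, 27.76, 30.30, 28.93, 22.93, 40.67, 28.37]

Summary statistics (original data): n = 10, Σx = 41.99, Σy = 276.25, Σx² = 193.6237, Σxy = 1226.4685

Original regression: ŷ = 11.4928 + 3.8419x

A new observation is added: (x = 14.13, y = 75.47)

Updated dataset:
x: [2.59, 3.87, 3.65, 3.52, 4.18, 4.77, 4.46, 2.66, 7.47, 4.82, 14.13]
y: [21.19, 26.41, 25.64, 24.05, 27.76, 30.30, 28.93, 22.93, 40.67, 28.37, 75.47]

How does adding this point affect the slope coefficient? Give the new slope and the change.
New slope β₁ = 4.6598 versus 3.8419 before: a change of +0.8179 (+21.3%).

x = 14.13 lies well outside the original x-range [2.59, 7.47] (x̄ ≈ 4.20), so this observation has high leverage and can move the slope substantially.

Step 1: Update the sums with the new point (n goes from 10 to 11)
Σx  = 41.99 + 14.13 = 56.12
Σy  = 276.25 + 75.47 = 351.72
Σx² = 193.6237 + 14.13² = 193.6237 + 199.6569 = 393.2806
Σxy = 1226.4685 + 14.13×75.47 = 1226.4685 + 1066.3911 = 2292.8596

Step 2: Recompute the slope with b₁ = (nΣxy − ΣxΣy) / (nΣx² − (Σx)²)
Numerator   = 11×2292.8596 − 56.12×351.72 = 25221.4556 − 19738.5264 = 5482.9292
Denominator = 11×393.2806 − 56.12² = 4326.0866 − 3149.4544 = 1176.6322
b₁(new) = 5482.9292 / 1176.6322 = 4.6598

(Same formula on the original sums: (10×1226.4685 − 41.99×276.25) / (10×193.6237 − 41.99²) = 664.9475 / 173.0769 = 3.8419, matching the given fit.)

Step 3: Change in slope
Δβ₁ = 4.6598 − 3.8419 = +0.8179
Relative change = +0.8179 / 3.8419 × 100% = +21.3%
→ the slope increases when the point is added.

Because the point sits above the extension of the original line at a high-leverage x, it tilts the fit up.
In practice: refit with and without it and report both if conclusions differ.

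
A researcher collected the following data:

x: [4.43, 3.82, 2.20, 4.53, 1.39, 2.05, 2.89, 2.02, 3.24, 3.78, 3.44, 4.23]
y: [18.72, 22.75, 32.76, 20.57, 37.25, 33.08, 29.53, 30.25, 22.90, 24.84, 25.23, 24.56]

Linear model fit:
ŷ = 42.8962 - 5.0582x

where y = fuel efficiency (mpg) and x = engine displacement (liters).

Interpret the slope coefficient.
An increase of one liter in engine displacement is associated with a 5.0582 mpg decrease in predicted fuel efficiency.

β₁ = -5.0582 is the change in predicted fuel efficiency (mpg) per additional liter of engine displacement.

Interpretation:
- Engine displacement up by 1 liter → predicted fuel efficiency decreases by 5.0582 mpg
- The effect is assumed constant over the observed range of x (linearity)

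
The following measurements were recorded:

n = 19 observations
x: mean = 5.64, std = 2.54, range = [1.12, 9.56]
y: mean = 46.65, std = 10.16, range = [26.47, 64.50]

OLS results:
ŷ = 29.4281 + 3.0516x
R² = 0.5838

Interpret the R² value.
About 58.38% of the variability in y is accounted for by the regression on x (R² = 0.5838) — a moderate linear fit.

The coefficient of determination R² is the fraction of the total variation in y that the fitted line accounts for.

Here R² = 0.5838:
- Explained: 58.38% of the variation in y
- Unexplained (residual): 100% − 58.38% = 41.62%
- Rule of thumb (below 0.3 weak; 0.3 to below 0.7 moderate; 0.7 and above strong) → moderate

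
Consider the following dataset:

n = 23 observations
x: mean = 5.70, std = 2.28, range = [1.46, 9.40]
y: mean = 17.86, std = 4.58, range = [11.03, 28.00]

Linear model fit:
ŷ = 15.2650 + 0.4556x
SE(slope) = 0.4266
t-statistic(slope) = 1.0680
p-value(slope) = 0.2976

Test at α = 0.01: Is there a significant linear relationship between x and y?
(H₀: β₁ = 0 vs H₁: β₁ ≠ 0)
p-value = 0.2976 ≥ α = 0.01, so we fail to reject H₀. The relationship is not significant.

Hypothesis test for the slope coefficient:

H₀: β₁ = 0 (no linear relationship)
H₁: β₁ ≠ 0 (linear relationship exists)

Test statistic: t = β̂₁ / SE(β̂₁) = 0.4556 / 0.4266 = 1.0680

The p-value (0.2976) is the probability, under H₀, of a t-statistic at least as extreme as |t| = 1.0680 (two-sided, df = n − 2 = 21).

Decision rule: reject H₀ if p-value < α.
p-value = 0.2976 ≥ α = 0.01 → fail to reject H₀.

Conclusion: the linear association between x and y is not significant at the 1% level.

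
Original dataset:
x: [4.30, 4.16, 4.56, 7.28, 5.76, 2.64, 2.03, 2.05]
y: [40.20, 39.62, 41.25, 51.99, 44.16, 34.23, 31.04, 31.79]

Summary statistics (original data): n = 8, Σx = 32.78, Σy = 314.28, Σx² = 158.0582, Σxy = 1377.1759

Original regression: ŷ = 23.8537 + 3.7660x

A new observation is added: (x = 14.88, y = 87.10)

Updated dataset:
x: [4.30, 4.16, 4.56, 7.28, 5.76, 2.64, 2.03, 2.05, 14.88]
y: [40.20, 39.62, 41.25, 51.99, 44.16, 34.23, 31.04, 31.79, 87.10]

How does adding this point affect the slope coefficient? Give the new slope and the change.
The slope changes from 3.7660 to 4.3096 (change of +0.5436, or +14.4%).

x = 14.88 lies well outside the original x-range [2.03, 7.28] (x̄ ≈ 4.10), so this observation has high leverage and can move the slope substantially.

Step 1: Update the sums with the new point (n goes from 8 to 9)
Σx  = 32.78 + 14.88 = 47.66
Σy  = 314.28 + 87.10 = 401.38
Σx² = 158.0582 + 14.88² = 158.0582 + 221.4144 = 379.4726
Σxy = 1377.1759 + 14.88×87.10 = 1377.1759 + 1296.0480 = 2673.2239

Step 2: Recompute the slope with b₁ = (nΣxy − ΣxΣy) / (nΣx² − (Σx)²)
Numerator   = 9×2673.2239 − 47.66×401.38 = 24059.0151 − 19129.7708 = 4929.2443
Denominator = 9×379.4726 − 47.66² = 3415.2534 − 2271.4756 = 1143.7778
b₁(new) = 4929.2443 / 1143.7778 = 4.3096

(Same formula on the original sums: (8×1377.1759 − 32.78×314.28) / (8×158.0582 − 32.78²) = 715.3088 / 189.9372 = 3.7660, matching the given fit.)

Step 3: Change in slope
Δβ₁ = 4.3096 − 3.7660 = +0.5436
Relative change = +0.5436 / 3.7660 × 100% = +14.4%
→ the slope increases when the point is added.

A high-leverage point only changes the slope if it is off the original line; here y = 87.10 is above the original trend, so the slope increases.
In practice: examine leverage (hᵢ) and Cook's distance rather than deleting it automatically; check such a point for data-entry or measurement error.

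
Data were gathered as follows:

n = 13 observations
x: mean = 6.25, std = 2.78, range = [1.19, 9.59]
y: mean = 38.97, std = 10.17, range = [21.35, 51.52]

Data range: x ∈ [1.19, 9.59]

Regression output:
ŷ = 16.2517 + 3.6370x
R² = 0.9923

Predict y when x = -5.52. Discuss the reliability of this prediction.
The equation gives ŷ = -3.8245; however x = -5.52 is 6.71 units below the observed range, so this extrapolated value should not be trusted.

Prediction calculation:
ŷ = 16.2517 + 3.6370 × (-5.52)
ŷ = -3.8245

Reliability:
- Data range: x ∈ [1.19, 9.59]
- Prediction point: x = -5.52 is 6.71 units below the observed range → this is EXTRAPOLATION, not interpolation

Why that matters here:
- R² describes fit only over the sampled x values; it says nothing about behaviour beyond them
- There are no observations near this x to validate the fitted line there

A defensible statement: 'if the linear trend continued to x = -5.52, y would be about -3.8245' — the premise is untested.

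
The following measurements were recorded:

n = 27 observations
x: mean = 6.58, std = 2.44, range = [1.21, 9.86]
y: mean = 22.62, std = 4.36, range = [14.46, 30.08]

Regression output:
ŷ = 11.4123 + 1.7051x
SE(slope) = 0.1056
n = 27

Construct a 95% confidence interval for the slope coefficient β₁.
The 95% CI for β₁ is (1.4876, 1.9226)

Confidence interval for the slope:

The 95% CI for β₁ is: β̂₁ ± t*(α/2, n-2) × SE(β̂₁)

Step 1: Find critical t-value
- Confidence level = 0.95
- Degrees of freedom = n - 2 = 27 - 2 = 25
- t*(α/2, 25) = 2.0595

Step 2: Calculate margin of error
Margin = 2.0595 × 0.1056 = 0.2175

Step 3: Construct interval
CI = 1.7051 ± 0.2175
CI = (1.4876, 1.9226)

Interpretation: each one-unit increase in x is associated with a change in mean y of between 1.4876 and 1.9226, with 95% confidence.
The interval does not include 0, suggesting a significant linear relationship.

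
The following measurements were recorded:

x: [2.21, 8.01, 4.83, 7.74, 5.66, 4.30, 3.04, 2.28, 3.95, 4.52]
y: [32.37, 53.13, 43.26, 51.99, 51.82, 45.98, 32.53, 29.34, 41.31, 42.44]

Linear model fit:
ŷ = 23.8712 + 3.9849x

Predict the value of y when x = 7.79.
ŷ = 54.9136

Plug x = 7.79 into the fitted line:

ŷ = 23.8712 + 3.9849 × 7.79
ŷ = 23.8712 + 31.0424
ŷ = 54.9136

This is the fitted mean response at that x — an individual observation would come with a wider prediction interval.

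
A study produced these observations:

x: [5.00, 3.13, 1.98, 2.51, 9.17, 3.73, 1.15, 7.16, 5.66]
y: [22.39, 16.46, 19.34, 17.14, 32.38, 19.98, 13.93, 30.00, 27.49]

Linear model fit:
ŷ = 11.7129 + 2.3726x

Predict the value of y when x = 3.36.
ŷ = 19.6848

x = 3.36 lies inside the observed range [1.15, 9.17], so the fitted equation applies directly:

ŷ = 11.7129 + 2.3726 × 3.36
ŷ = 11.7129 + 7.9719
ŷ = 19.6848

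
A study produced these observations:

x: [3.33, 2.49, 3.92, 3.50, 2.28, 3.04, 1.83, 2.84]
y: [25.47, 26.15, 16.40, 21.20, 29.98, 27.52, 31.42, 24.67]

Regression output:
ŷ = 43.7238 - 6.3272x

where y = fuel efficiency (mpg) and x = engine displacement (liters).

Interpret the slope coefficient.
An increase of one liter in engine displacement is associated with a 6.3272 mpg decrease in predicted fuel efficiency.

The slope coefficient β₁ = -6.3272 represents the marginal effect of engine displacement on fuel efficiency.

Interpretation:
- Engine displacement up by 1 liter → predicted fuel efficiency decreases by 6.3272 mpg
- This is a linear approximation: the same per-unit change is assumed across the whole observed x range

(β₀ = 43.7238 is the fitted value at x = 0 and is not part of the slope interpretation.)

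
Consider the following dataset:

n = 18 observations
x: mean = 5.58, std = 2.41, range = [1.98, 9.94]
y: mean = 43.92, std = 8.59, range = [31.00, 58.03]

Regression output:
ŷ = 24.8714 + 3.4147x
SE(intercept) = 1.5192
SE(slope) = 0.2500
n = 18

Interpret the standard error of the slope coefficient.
SE(β̂₁) = 0.2500 is the estimated standard deviation of the slope estimate across repeated samples; relative to β̂₁ = 3.4147 that is 7.3%, a precise estimate.

What SE measures:
- The standard error quantifies the sampling variability of the coefficient estimate
- It is the estimated standard deviation of β̂₁ across hypothetical repeated samples of the same size
- Smaller SE → more precise estimate

Relative precision:
- SE / |β̂₁| = 0.2500 / 3.4147 = 7.3%
- Rule of thumb (under 20%: precise; 20% to under 50%: moderately precise; 50% or more: imprecise) → precise

Rough 95% range (±2 SE): 3.4147 ± 0.5000 → (2.9147, 3.9147).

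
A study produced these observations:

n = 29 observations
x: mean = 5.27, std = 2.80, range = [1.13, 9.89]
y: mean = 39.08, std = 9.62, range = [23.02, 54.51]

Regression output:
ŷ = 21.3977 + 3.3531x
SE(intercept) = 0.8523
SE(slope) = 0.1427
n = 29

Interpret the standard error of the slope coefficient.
SE(β̂₁) = 0.1427 is the estimated standard deviation of the slope estimate across repeated samples; relative to β̂₁ = 3.3531 that is 4.3%, a precise estimate.

What SE measures:
- The standard error quantifies the sampling variability of the coefficient estimate
- It is the estimated standard deviation of β̂₁ across hypothetical repeated samples of the same size
- Smaller SE → more precise estimate

Relative precision:
- SE / |β̂₁| = 0.1427 / 3.3531 = 4.3%
- Rule of thumb (under 20%: precise; 20% to under 50%: moderately precise; 50% or more: imprecise) → precise

Link to interval estimation: a confidence interval for β₁ is β̂₁ ± t* × 0.1427, so SE sets the half-width per unit of t*.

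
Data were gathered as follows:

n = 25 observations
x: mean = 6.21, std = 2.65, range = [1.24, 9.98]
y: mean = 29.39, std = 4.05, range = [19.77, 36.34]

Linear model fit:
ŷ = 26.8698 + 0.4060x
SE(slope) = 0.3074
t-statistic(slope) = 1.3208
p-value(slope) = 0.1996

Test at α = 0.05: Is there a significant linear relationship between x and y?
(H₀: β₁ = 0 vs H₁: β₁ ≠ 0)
Since p-value = 0.1996 ≥ α = 0.05, fail to reject H₀ — the slope is not significantly different from 0.

Hypothesis test for the slope coefficient:

H₀: β₁ = 0 (no linear relationship)
H₁: β₁ ≠ 0 (linear relationship exists)

Test statistic: t = β̂₁ / SE(β̂₁) = 0.4060 / 0.3074 = 1.3208

The p-value (0.1996) is the probability, under H₀, of a t-statistic at least as extreme as |t| = 1.3208 (two-sided, df = n − 2 = 23).

Decision rule: reject H₀ if p-value < α.
p-value = 0.1996 ≥ α = 0.05 → fail to reject H₀.

There is not sufficient evidence at the 5% significance level to conclude that a linear relationship exists between x and y.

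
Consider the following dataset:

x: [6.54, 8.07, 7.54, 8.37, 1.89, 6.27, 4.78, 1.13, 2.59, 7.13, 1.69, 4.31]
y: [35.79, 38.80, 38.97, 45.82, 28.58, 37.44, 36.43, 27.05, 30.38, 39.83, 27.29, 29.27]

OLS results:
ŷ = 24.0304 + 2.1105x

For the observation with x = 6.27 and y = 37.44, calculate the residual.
Residual = 0.1768

The residual is the difference between the actual value and the predicted value:

Residual = y - ŷ

Step 1: Calculate predicted value
ŷ = 24.0304 + 2.1105 × 6.27
ŷ = 37.2632

Step 2: Calculate residual
Residual = 37.44 - 37.2632
Residual = 0.1768

Interpretation: the model underestimates the actual value by 0.1768 at this point (positive residual → observation lies above the fitted line).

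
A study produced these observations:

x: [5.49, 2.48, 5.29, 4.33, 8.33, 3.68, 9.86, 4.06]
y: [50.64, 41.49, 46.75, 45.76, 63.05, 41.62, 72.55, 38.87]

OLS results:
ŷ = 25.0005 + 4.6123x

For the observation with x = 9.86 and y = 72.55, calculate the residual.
Residual = 2.0722

The residual is the difference between the actual value and the predicted value:

Residual = y - ŷ

Step 1: Calculate predicted value
ŷ = 25.0005 + 4.6123 × 9.86
ŷ = 70.4778

Step 2: Calculate residual
Residual = 72.55 - 70.4778
Residual = 2.0722

Sign check: y > ŷ, so the point is above the line and the fit underestimates here.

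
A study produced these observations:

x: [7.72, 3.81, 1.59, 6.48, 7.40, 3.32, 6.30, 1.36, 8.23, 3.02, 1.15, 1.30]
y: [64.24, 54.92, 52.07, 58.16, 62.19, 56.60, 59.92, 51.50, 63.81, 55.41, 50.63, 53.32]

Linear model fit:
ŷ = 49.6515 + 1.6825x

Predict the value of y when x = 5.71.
ŷ = 59.2586

Plug x = 5.71 into the fitted line:

ŷ = 49.6515 + 1.6825 × 5.71
ŷ = 49.6515 + 9.6071
ŷ = 59.2586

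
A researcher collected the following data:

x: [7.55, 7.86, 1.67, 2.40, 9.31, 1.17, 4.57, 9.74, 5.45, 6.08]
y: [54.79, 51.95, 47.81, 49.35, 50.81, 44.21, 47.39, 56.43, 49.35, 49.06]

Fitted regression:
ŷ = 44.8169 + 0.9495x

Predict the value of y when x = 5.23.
ŷ = 49.7828

x = 5.23 lies inside the observed range [1.17, 9.74], so the fitted equation applies directly:

ŷ = 44.8169 + 0.9495 × 5.23
ŷ = 44.8169 + 4.9659
ŷ = 49.7828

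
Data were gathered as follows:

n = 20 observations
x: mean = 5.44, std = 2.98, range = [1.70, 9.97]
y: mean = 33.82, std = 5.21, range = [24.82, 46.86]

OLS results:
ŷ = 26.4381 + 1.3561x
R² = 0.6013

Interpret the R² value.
The model explains 60.13% of the variance in y (R² = 0.6013), leaving 39.87% unexplained; the fit is moderate.

R² (coefficient of determination) measures the proportion of variance in y explained by the regression model.

Here R² = 0.6013:
- Explained: 60.13% of the variation in y
- Unexplained (residual): 100% − 60.13% = 39.87%
- Rule of thumb (below 0.3 weak; 0.3 to below 0.7 moderate; 0.7 and above strong) → moderate

Equivalently, for simple linear regression R² = r², so |r| = √0.6013 ≈ 0.7754.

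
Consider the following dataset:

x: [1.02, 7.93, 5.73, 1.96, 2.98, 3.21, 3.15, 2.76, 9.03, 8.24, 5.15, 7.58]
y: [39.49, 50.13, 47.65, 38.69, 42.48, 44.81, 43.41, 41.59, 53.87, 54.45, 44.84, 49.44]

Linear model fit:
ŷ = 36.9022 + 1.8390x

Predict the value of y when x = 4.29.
ŷ = 44.7915

To predict y for x = 4.29, substitute into the regression equation:

ŷ = 36.9022 + 1.8390 × 4.29
ŷ = 36.9022 + 7.8893
ŷ = 44.7915

This is the fitted mean response at that x — an individual observation would come with a wider prediction interval.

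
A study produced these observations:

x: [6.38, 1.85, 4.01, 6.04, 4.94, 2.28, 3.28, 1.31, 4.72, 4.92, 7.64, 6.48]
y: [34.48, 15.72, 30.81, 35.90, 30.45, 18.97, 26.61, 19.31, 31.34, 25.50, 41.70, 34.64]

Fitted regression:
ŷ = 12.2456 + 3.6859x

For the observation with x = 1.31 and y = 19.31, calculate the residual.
Residual = 2.2359

The residual is the difference between the actual value and the predicted value:

Residual = y - ŷ

Step 1: Calculate predicted value
ŷ = 12.2456 + 3.6859 × 1.31
ŷ = 17.0741

Step 2: Calculate residual
Residual = 19.31 - 17.0741
Residual = 2.2359

Sign check: y > ŷ, so the point is above the line and the fit underestimates here.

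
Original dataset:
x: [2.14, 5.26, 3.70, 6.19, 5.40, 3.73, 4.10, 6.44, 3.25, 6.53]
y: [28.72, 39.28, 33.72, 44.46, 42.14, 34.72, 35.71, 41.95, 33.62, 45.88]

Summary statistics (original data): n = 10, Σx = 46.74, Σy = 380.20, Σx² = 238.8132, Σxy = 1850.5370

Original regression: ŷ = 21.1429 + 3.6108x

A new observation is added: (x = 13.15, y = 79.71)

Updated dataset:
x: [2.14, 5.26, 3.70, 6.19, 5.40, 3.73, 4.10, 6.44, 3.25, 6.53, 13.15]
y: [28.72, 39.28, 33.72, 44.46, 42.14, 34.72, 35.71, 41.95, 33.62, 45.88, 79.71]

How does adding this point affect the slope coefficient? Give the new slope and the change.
New slope β₁ = 4.6079 versus 3.6108 before: a change of +0.9971 (+27.6%).

The new point has HIGH LEVERAGE: x = 13.15 is far from the original mean x̄ = 46.74/10 ≈ 4.67 (original range [2.14, 6.53]).

Step 1: Update the sums with the new point (n goes from 10 to 11)
Σx  = 46.74 + 13.15 = 59.89
Σy  = 380.20 + 79.71 = 459.91
Σx² = 238.8132 + 13.15² = 238.8132 + 172.9225 = 411.7357
Σxy = 1850.5370 + 13.15×79.71 = 1850.5370 + 1048.1865 = 2898.7235

Step 2: Recompute the slope with b₁ = (nΣxy − ΣxΣy) / (nΣx² − (Σx)²)
Numerator   = 11×2898.7235 − 59.89×459.91 = 31885.9585 − 27544.0099 = 4341.9486
Denominator = 11×411.7357 − 59.89² = 4529.0927 − 3586.8121 = 942.2806
b₁(new) = 4341.9486 / 942.2806 = 4.6079

(Same formula on the original sums: (10×1850.5370 − 46.74×380.20) / (10×238.8132 − 46.74²) = 734.8220 / 203.5044 = 3.6108, matching the given fit.)

Step 3: Change in slope
Δβ₁ = 4.6079 − 3.6108 = +0.9971
Relative change = +0.9971 / 3.6108 × 100% = +27.6%
→ the slope increases when the point is added.

A high-leverage point only changes the slope if it is off the original line; here y = 79.71 is above the original trend, so the slope increases.
In practice: check such a point for data-entry or measurement error.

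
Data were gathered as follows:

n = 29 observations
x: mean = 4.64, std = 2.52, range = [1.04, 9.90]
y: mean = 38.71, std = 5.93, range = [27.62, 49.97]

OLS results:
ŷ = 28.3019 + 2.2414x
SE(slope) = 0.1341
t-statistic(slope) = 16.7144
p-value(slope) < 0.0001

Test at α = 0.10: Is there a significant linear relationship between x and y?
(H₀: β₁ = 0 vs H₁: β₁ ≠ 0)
Since p-value < 0.0001 < α = 0.10, reject H₀ — the slope is significantly different from 0.

Hypothesis test for the slope coefficient:

H₀: β₁ = 0 (no linear relationship)
H₁: β₁ ≠ 0 (linear relationship exists)

Test statistic: t = β̂₁ / SE(β̂₁) = 2.2414 / 0.1341 = 16.7144

p < 0.0001: how often a slope estimate this far from 0 (in SE units) would arise by chance if β₁ were truly 0.

Decision rule: reject H₀ if p-value < α.
p-value < 0.0001 < α = 0.10 → reject H₀.

Conclusion: the linear association between x and y is significant at the 10% level.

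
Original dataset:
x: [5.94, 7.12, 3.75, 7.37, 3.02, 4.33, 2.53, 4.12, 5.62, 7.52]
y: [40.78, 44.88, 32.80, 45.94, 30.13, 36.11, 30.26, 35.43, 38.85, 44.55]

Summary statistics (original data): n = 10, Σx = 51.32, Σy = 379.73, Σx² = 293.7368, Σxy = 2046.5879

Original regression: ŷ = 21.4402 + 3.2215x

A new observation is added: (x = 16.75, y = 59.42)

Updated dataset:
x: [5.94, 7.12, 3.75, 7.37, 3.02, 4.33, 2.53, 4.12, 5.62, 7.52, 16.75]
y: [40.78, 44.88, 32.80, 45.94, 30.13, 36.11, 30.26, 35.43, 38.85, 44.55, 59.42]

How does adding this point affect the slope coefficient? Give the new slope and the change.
New slope β₁ = 2.1189 versus 3.2215 before: a change of -1.1026 (-34.2%).

The new point has HIGH LEVERAGE: x = 16.75 is far from the original mean x̄ = 51.32/10 ≈ 5.13 (original range [2.53, 7.52]).

Step 1: Update the sums with the new point (n goes from 10 to 11)
Σx  = 51.32 + 16.75 = 68.07
Σy  = 379.73 + 59.42 = 439.15
Σx² = 293.7368 + 16.75² = 293.7368 + 280.5625 = 574.2993
Σxy = 2046.5879 + 16.75×59.42 = 2046.5879 + 995.2850 = 3041.8729

Step 2: Recompute the slope with b₁ = (nΣxy − ΣxΣy) / (nΣx² − (Σx)²)
Numerator   = 11×3041.8729 − 68.07×439.15 = 33460.6019 − 29892.9405 = 3567.6614
Denominator = 11×574.2993 − 68.07² = 6317.2923 − 4633.5249 = 1683.7674
b₁(new) = 3567.6614 / 1683.7674 = 2.1189

(Same formula on the original sums: (10×2046.5879 − 51.32×379.73) / (10×293.7368 − 51.32²) = 978.1354 / 303.6256 = 3.2215, matching the given fit.)

Step 3: Change in slope
Δβ₁ = 2.1189 − 3.2215 = -1.1026
Relative change = -1.1026 / 3.2215 × 100% = -34.2%
→ the slope decreases when the point is added.

A high-leverage point only changes the slope if it is off the original line; here y = 59.42 is below the original trend, so the slope decreases.
In practice: refit with and without it and report both if conclusions differ.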